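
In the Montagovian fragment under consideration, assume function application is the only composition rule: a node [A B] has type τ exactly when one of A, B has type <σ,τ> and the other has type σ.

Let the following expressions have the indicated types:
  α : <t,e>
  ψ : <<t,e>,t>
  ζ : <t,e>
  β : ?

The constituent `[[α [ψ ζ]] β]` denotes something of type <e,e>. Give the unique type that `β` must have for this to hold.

For [[α [ψ ζ]] β] to have type <e,e> with [α [ψ ζ]] of type e, β must be the function: β : <e,<e,e>>.

<e,<e,e>>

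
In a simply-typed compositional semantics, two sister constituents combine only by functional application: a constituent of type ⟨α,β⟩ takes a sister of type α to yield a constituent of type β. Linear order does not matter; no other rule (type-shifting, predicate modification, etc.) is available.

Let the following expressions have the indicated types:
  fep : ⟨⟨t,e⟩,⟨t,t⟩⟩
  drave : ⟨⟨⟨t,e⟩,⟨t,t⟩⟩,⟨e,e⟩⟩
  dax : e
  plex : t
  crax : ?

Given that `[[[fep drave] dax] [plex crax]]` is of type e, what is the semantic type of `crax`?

[[[fep drave] dax] [plex crax]] must have type e. The sister [[fep drave] dax] has type e; that is not a function onto e, so [plex crax] must be the functor, of type ⟨e,e⟩.
[plex crax] must have type ⟨e,e⟩. The sister plex has type t; that is not a function onto ⟨e,e⟩, so crax must be the functor, of type ⟨t,⟨e,e⟩⟩.

⟨t,⟨e,e⟩⟩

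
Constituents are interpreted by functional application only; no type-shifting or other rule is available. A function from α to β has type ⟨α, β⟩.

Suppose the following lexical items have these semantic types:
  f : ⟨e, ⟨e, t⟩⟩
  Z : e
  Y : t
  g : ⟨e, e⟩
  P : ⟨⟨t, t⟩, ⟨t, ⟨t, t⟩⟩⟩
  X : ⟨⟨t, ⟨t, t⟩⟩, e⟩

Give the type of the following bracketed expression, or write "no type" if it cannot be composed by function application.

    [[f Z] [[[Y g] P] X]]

[f Z]: functor f : ⟨e, ⟨e, t⟩⟩, argument Z : e; result ⟨e, t⟩.
[Y g]: t with ⟨e, e⟩ — neither is a function whose domain matches the other; composition fails here.

no type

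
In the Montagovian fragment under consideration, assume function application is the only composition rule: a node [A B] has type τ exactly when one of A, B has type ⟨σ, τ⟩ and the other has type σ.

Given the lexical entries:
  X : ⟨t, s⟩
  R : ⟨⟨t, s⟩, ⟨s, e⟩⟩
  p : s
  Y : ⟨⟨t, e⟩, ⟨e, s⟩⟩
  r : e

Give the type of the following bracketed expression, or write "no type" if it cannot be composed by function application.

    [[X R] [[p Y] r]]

no type

At [X R], R : ⟨⟨t, s⟩, ⟨s, e⟩⟩ takes X : ⟨t, s⟩, giving ⟨s, e⟩.
At [p Y]: neither s nor ⟨⟨t, e⟩, ⟨e, s⟩⟩ can take the other as argument; the node is ill-typed.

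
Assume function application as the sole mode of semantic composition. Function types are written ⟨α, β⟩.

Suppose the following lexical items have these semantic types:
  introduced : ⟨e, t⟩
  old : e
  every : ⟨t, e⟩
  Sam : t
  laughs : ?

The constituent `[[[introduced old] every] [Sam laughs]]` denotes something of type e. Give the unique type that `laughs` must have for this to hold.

⟨t, ⟨e, e⟩⟩

For [[[introduced old] every] [Sam laughs]] to have type e with [[introduced old] every] of type e, [Sam laughs] must be the function: [Sam laughs] : ⟨e, e⟩.
For [Sam laughs] to have type ⟨e, e⟩ with Sam of type t, laughs must be the function: laughs : ⟨t, ⟨e, e⟩⟩.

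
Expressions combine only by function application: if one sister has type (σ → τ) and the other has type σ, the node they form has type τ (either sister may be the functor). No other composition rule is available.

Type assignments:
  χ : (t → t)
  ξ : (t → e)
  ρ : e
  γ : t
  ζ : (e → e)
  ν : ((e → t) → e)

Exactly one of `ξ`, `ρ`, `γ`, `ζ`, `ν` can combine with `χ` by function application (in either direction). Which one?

γ

ξ : (t → e) — χ needs t; ξ needs t; neither fits.
ρ : e — χ needs t; ρ needs nothing (atomic); neither fits.
γ — combines: χ : (t → t) takes γ : t as argument, giving t.
ζ : (e → e) — χ needs t; ζ needs e; neither fits.
ν : ((e → t) → e) — χ needs t; ν needs (e → t); neither fits.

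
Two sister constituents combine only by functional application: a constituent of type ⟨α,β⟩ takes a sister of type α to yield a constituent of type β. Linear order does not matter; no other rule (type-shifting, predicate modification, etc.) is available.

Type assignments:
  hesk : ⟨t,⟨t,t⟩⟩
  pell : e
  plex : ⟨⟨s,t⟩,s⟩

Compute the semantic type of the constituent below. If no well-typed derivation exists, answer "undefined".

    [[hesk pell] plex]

At [hesk pell]: neither ⟨t,⟨t,t⟩⟩ nor e can take the other as argument; the node is ill-typed.

undefined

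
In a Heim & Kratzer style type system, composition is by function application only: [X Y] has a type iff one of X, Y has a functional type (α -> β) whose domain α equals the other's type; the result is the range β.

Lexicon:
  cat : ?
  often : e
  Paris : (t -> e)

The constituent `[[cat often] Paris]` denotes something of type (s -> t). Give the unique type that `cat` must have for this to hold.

For [[cat often] Paris] to have type (s -> t) with Paris of type (t -> e), [cat often] must be the function: [cat often] : ((t -> e) -> (s -> t)).
For [cat often] to have type ((t -> e) -> (s -> t)) with often of type e, cat must be the function: cat : (e -> ((t -> e) -> (s -> t))).

(e -> ((t -> e) -> (s -> t)))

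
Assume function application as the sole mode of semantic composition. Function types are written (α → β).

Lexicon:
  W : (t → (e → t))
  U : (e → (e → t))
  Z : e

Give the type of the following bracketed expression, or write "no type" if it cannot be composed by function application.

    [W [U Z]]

no type

At [U Z], U : (e → (e → t)) takes Z : e, giving (e → t).
[W [U Z]]: (t → (e → t)) and (e → t) cannot combine by function application — type clash.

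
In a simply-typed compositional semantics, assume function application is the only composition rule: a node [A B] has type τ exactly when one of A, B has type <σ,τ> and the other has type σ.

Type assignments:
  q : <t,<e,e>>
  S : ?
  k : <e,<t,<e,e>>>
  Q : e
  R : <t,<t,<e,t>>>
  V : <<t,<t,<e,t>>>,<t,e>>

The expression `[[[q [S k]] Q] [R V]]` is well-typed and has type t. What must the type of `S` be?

<<e,<t,<e,e>>>,<<t,<e,e>>,<e,<<t,e>,t>>>>

[[[q [S k]] Q] [R V]] is required to be t. [R V] : <t,e> cannot yield t as functor, so [[q [S k]] Q] : <<t,e>,t>.
[[q [S k]] Q] is required to be <<t,e>,t>. Q : e cannot yield <<t,e>,t> as functor, so [q [S k]] : <e,<<t,e>,t>>.
[q [S k]] is required to be <e,<<t,e>,t>>. q : <t,<e,e>> cannot yield <e,<<t,e>,t>> as functor, so [S k] : <<t,<e,e>>,<e,<<t,e>,t>>>.
[S k] is required to be <<t,<e,e>>,<e,<<t,e>,t>>>. k : <e,<t,<e,e>>> cannot yield <<t,<e,e>>,<e,<<t,e>,t>>> as functor, so S : <<e,<t,<e,e>>>,<<t,<e,e>>,<e,<<t,e>,t>>>>.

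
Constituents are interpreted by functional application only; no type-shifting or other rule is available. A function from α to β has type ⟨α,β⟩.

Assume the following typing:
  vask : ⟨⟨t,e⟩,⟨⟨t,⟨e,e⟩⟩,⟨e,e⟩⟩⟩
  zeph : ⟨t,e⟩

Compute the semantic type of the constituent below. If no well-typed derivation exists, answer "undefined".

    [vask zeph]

[vask zeph]: functor vask : ⟨⟨t,e⟩,⟨⟨t,⟨e,e⟩⟩,⟨e,e⟩⟩⟩, argument zeph : ⟨t,e⟩; result ⟨⟨t,⟨e,e⟩⟩,⟨e,e⟩⟩.

⟨⟨t,⟨e,e⟩⟩,⟨e,e⟩⟩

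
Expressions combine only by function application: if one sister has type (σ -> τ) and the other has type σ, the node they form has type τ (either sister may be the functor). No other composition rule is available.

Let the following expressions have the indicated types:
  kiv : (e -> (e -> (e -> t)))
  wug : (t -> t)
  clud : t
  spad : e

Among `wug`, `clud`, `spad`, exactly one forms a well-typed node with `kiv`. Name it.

wug : (t -> t) — no; kiv wants e, and wug wants t.
clud : t — no; kiv wants e, and clud wants nothing (atomic).
spad — combines: kiv : (e -> (e -> (e -> t))) takes spad : e as argument, giving (e -> (e -> t)).

spad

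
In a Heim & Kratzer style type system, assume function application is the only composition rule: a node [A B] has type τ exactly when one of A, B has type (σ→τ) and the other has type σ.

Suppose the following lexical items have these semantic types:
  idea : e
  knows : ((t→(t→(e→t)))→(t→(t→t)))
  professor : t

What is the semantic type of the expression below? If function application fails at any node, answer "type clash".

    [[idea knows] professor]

type clash

[idea knows]: e with ((t→(t→(e→t)))→(t→(t→t))) — neither is a function whose domain matches the other; composition fails here.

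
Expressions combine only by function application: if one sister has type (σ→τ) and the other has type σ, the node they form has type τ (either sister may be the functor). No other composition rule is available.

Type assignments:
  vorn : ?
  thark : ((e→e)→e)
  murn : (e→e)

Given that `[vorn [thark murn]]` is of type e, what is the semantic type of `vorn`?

(e→e)

At [vorn [thark murn]] (required: e): [thark murn] is e, which is not a function with range e; hence vorn is the functor — type (e→e).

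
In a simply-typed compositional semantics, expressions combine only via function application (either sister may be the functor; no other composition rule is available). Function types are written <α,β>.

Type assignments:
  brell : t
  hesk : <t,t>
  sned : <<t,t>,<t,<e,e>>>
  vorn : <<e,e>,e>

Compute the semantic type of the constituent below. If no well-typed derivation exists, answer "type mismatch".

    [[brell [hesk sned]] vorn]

e

[hesk sned] — sned of type <<t,t>,<t,<e,e>>> combines with hesk of type <t,t>: type <t,<e,e>>.
[brell [hesk sned]] — [hesk sned] of type <t,<e,e>> combines with brell of type t: type <e,e>.
[[brell [hesk sned]] vorn] — vorn of type <<e,e>,e> combines with [brell [hesk sned]] of type <e,e>: type e.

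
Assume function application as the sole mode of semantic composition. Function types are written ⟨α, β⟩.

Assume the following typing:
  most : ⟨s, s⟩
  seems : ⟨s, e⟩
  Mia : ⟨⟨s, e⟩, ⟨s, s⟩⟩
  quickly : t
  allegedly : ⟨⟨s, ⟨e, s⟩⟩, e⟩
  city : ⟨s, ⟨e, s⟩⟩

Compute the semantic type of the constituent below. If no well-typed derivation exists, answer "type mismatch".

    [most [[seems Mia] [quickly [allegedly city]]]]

[seems Mia] — Mia of type ⟨⟨s, e⟩, ⟨s, s⟩⟩ combines with seems of type ⟨s, e⟩: type ⟨s, s⟩.
[allegedly city] — allegedly of type ⟨⟨s, ⟨e, s⟩⟩, e⟩ combines with city of type ⟨s, ⟨e, s⟩⟩: type e.
[quickly [allegedly city]]: t and e cannot combine by function application — type clash.

type mismatch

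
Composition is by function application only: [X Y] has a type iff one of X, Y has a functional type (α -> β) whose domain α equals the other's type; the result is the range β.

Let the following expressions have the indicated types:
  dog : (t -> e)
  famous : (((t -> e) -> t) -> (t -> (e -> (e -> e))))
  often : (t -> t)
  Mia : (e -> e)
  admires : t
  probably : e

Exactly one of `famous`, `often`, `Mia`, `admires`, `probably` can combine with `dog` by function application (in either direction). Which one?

famous : (((t -> e) -> t) -> (t -> (e -> (e -> e)))) — neither side's domain matches the other.
often : (t -> t) — neither side's domain matches the other.
Mia : (e -> e) — neither side's domain matches the other.
admires — combines: dog : (t -> e) takes admires : t as argument, giving e.
probably : e — neither side's domain matches the other.

admires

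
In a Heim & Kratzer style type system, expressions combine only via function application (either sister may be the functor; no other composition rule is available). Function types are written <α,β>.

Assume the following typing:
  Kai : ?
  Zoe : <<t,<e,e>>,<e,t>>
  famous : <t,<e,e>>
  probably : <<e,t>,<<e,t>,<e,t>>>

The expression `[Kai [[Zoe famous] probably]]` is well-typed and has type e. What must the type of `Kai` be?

<<<e,t>,<e,t>>,e>

[Kai [[Zoe famous] probably]] must have type e. The sister [[Zoe famous] probably] has type <<e,t>,<e,t>>; that is not a function onto e, so Kai must be the functor, of type <<<e,t>,<e,t>>,e>.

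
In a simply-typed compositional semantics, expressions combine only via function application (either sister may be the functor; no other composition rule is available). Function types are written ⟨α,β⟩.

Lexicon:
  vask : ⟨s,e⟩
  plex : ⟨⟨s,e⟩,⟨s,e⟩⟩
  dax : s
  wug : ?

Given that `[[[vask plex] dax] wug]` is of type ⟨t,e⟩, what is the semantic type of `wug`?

⟨e,⟨t,e⟩⟩

For [[[vask plex] dax] wug] to have type ⟨t,e⟩ with [[vask plex] dax] of type e, wug must be the function: wug : ⟨e,⟨t,e⟩⟩.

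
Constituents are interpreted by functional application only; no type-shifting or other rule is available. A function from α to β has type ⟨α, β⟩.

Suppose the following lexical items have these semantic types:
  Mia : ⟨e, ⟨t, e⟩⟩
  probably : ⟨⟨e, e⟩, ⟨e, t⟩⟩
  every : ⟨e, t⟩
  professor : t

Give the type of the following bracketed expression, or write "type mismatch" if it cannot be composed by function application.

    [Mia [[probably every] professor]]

[probably every]: ⟨⟨e, e⟩, ⟨e, t⟩⟩ and ⟨e, t⟩ cannot combine by function application — type clash.

type mismatch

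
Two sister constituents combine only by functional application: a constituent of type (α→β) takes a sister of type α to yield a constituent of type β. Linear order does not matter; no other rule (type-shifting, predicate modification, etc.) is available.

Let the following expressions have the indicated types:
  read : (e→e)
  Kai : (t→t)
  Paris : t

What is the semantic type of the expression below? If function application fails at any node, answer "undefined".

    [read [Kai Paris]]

[Kai Paris]: functor Kai : (t→t), argument Paris : t; result t.
[read [Kai Paris]]: (e→e) and t cannot combine by function application — type clash.

undefined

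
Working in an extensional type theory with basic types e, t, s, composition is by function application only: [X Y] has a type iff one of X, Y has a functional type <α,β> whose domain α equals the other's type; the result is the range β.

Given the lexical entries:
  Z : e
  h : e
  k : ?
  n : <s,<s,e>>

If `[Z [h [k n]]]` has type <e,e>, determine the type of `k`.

At [Z [h [k n]]] (required: <e,e>): Z is e, which is not a function with range <e,e>; hence [h [k n]] is the functor — type <e,<e,e>>.
At [h [k n]] (required: <e,<e,e>>): h is e, which is not a function with range <e,<e,e>>; hence [k n] is the functor — type <e,<e,<e,e>>>.
At [k n] (required: <e,<e,<e,e>>>): n is <s,<s,e>>, which is not a function with range <e,<e,<e,e>>>; hence k is the functor — type <<s,<s,e>>,<e,<e,<e,e>>>>.

<<s,<s,e>>,<e,<e,<e,e>>>>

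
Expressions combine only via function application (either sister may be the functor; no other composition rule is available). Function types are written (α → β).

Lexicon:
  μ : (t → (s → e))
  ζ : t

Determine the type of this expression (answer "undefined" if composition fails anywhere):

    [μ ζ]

(s → e)

At [μ ζ], μ : (t → (s → e)) takes ζ : t, giving (s → e).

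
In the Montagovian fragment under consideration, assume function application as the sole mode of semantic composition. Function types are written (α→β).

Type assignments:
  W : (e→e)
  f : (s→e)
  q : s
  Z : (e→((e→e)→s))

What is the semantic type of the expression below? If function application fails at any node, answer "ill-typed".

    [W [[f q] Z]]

[f q]: (s→e) applied to s yields e.
[[f q] Z]: (e→((e→e)→s)) applied to e yields ((e→e)→s).
[W [[f q] Z]]: ((e→e)→s) applied to (e→e) yields s.

s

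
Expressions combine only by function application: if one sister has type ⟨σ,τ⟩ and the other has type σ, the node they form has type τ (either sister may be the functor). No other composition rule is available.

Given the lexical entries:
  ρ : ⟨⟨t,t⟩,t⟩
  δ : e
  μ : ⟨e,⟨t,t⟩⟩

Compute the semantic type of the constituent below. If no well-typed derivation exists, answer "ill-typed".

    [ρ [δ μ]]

[δ μ]: functor μ : ⟨e,⟨t,t⟩⟩, argument δ : e; result ⟨t,t⟩.
[ρ [δ μ]]: functor ρ : ⟨⟨t,t⟩,t⟩, argument [δ μ] : ⟨t,t⟩; result t.

t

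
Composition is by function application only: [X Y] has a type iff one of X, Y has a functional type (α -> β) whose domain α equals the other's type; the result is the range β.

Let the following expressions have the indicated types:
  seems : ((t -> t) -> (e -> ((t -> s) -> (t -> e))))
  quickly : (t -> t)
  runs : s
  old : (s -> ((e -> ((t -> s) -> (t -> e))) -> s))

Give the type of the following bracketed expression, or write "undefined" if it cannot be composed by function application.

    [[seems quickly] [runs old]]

[seems quickly]: ((t -> t) -> (e -> ((t -> s) -> (t -> e)))) applied to (t -> t) yields (e -> ((t -> s) -> (t -> e))).
[runs old]: (s -> ((e -> ((t -> s) -> (t -> e))) -> s)) applied to s yields ((e -> ((t -> s) -> (t -> e))) -> s).
[[seems quickly] [runs old]]: ((e -> ((t -> s) -> (t -> e))) -> s) applied to (e -> ((t -> s) -> (t -> e))) yields s.

s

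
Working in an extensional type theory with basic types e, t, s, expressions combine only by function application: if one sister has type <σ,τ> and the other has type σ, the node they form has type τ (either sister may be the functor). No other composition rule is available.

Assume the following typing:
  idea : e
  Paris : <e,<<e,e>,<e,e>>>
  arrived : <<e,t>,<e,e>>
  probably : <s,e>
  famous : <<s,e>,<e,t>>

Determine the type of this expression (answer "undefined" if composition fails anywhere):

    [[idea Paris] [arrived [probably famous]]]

[idea Paris]: functor Paris : <e,<<e,e>,<e,e>>>, argument idea : e; result <<e,e>,<e,e>>.
[probably famous]: functor famous : <<s,e>,<e,t>>, argument probably : <s,e>; result <e,t>.
[arrived [probably famous]]: functor arrived : <<e,t>,<e,e>>, argument [probably famous] : <e,t>; result <e,e>.
[[idea Paris] [arrived [probably famous]]]: functor [idea Paris] : <<e,e>,<e,e>>, argument [arrived [probably famous]] : <e,e>; result <e,e>.

<e,e>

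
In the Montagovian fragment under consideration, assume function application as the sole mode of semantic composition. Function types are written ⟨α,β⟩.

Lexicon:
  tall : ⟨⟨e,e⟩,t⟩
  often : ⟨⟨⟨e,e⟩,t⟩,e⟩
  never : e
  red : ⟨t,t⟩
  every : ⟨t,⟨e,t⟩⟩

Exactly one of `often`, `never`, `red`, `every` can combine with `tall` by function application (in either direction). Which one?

often — combines: often : ⟨⟨⟨e,e⟩,t⟩,e⟩ takes tall : ⟨⟨e,e⟩,t⟩ as argument, giving e.
never : e — no; tall wants ⟨e,e⟩, and never wants nothing (atomic).
red : ⟨t,t⟩ — no; tall wants ⟨e,e⟩, and red wants t.
every : ⟨t,⟨e,t⟩⟩ — no; tall wants ⟨e,e⟩, and every wants t.

often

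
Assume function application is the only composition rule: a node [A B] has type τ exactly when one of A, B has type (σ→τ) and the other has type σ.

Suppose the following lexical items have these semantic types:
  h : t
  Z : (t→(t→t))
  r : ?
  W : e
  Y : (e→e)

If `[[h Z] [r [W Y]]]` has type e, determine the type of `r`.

(e→((t→t)→e))

For [[h Z] [r [W Y]]] to have type e with [h Z] of type (t→t), [r [W Y]] must be the function: [r [W Y]] : ((t→t)→e).
For [r [W Y]] to have type ((t→t)→e) with [W Y] of type e, r must be the function: r : (e→((t→t)→e)).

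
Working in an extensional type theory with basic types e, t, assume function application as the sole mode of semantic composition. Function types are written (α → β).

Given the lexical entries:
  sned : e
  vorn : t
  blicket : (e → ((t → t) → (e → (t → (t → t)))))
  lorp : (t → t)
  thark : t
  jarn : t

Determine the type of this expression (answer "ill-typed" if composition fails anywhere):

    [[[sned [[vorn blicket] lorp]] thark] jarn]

ill-typed

[vorn blicket]: t with (e → ((t → t) → (e → (t → (t → t))))) — neither is a function whose domain matches the other; composition fails here.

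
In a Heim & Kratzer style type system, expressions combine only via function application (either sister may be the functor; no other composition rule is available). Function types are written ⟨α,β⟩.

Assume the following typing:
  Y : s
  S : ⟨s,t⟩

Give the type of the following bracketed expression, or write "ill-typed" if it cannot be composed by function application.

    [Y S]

t

[Y S]: functor S : ⟨s,t⟩, argument Y : s; result t.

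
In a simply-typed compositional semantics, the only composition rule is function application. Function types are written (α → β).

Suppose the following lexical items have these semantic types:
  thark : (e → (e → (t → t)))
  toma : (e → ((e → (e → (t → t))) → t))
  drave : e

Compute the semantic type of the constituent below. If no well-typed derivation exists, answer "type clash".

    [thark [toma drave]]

t

[toma drave] — toma of type (e → ((e → (e → (t → t))) → t)) combines with drave of type e: type ((e → (e → (t → t))) → t).
[thark [toma drave]] — [toma drave] of type ((e → (e → (t → t))) → t) combines with thark of type (e → (e → (t → t))): type t.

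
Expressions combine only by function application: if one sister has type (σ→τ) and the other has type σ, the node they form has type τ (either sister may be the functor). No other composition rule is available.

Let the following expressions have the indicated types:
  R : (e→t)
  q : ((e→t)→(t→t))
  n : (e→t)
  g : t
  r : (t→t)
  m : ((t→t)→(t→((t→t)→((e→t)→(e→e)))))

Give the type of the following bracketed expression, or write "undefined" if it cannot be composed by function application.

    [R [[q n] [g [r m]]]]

(e→e)

[q n]: q is ((e→t)→(t→t)), n is (e→t); result (t→t).
[r m]: m is ((t→t)→(t→((t→t)→((e→t)→(e→e))))), r is (t→t); result (t→((t→t)→((e→t)→(e→e)))).
[g [r m]]: [r m] is (t→((t→t)→((e→t)→(e→e)))), g is t; result ((t→t)→((e→t)→(e→e))).
[[q n] [g [r m]]]: [g [r m]] is ((t→t)→((e→t)→(e→e))), [q n] is (t→t); result ((e→t)→(e→e)).
[R [[q n] [g [r m]]]]: [[q n] [g [r m]]] is ((e→t)→(e→e)), R is (e→t); result (e→e).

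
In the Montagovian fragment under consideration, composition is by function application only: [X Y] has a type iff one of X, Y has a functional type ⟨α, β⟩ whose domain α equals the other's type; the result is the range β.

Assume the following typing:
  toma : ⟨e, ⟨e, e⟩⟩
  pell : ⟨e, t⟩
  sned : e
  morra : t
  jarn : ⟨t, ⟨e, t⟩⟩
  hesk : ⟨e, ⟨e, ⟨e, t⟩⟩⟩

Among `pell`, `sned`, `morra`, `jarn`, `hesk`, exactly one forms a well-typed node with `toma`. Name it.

pell : ⟨e, t⟩ — does not combine with toma.
sned — combines: toma : ⟨e, ⟨e, e⟩⟩ takes sned : e as argument, giving ⟨e, e⟩.
morra : t — does not combine with toma.
jarn : ⟨t, ⟨e, t⟩⟩ — does not combine with toma.
hesk : ⟨e, ⟨e, ⟨e, t⟩⟩⟩ — does not combine with toma.

sned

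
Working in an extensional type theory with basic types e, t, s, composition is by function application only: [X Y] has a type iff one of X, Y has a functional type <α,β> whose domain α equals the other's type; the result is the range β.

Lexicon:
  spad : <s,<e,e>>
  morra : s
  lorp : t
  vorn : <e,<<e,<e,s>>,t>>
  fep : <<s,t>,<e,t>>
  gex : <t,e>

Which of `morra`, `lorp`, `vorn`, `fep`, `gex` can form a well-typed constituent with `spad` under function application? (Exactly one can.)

morra — combines: spad : <s,<e,e>> takes morra : s as argument, giving <e,e>.
lorp : t — no; spad wants s, and lorp wants nothing (atomic).
vorn : <e,<<e,<e,s>>,t>> — no; spad wants s, and vorn wants e.
fep : <<s,t>,<e,t>> — no; spad wants s, and fep wants <s,t>.
gex : <t,e> — no; spad wants s, and gex wants t.

morra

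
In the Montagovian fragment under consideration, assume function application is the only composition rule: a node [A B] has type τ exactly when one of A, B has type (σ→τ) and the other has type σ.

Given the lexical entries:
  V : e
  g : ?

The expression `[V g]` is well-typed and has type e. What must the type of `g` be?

(e→e)

[V g] must have type e. The sister V has type e; that is not a function onto e, so g must be the functor, of type (e→e).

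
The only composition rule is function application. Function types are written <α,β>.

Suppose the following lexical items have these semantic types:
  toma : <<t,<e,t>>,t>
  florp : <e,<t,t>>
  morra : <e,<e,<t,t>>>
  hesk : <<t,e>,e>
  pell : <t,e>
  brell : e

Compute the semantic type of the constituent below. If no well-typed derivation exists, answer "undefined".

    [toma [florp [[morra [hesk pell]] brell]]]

[hesk pell]: functor hesk : <<t,e>,e>, argument pell : <t,e>; result e.
[morra [hesk pell]]: functor morra : <e,<e,<t,t>>>, argument [hesk pell] : e; result <e,<t,t>>.
[[morra [hesk pell]] brell]: functor [morra [hesk pell]] : <e,<t,t>>, argument brell : e; result <t,t>.
[florp [[morra [hesk pell]] brell]]: <e,<t,t>> and <t,t> cannot combine by function application — type clash.

undefined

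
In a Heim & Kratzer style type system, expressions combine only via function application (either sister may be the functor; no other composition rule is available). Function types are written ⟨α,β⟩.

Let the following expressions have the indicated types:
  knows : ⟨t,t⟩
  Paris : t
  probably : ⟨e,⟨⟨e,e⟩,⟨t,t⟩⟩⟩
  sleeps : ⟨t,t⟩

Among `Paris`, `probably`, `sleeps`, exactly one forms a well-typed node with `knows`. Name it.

Paris — combines: knows : ⟨t,t⟩ takes Paris : t as argument, giving t.
probably : ⟨e,⟨⟨e,e⟩,⟨t,t⟩⟩⟩ — no; knows wants t, and probably wants e.
sleeps : ⟨t,t⟩ — no; knows wants t, and sleeps wants t.

Paris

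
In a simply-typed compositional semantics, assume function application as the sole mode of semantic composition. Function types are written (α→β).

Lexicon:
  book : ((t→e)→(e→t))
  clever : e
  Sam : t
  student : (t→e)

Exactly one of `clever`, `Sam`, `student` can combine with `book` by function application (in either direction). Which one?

clever : e — book needs (t→e); clever needs nothing (atomic); neither fits.
Sam : t — book needs (t→e); Sam needs nothing (atomic); neither fits.
student — combines: book : ((t→e)→(e→t)) takes student : (t→e) as argument, giving (e→t).

student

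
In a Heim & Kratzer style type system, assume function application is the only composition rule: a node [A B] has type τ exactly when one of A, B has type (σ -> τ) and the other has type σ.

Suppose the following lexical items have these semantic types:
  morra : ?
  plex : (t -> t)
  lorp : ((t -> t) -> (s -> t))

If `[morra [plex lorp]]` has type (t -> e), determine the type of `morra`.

((s -> t) -> (t -> e))

At [morra [plex lorp]] (required: (t -> e)): [plex lorp] is (s -> t), which is not a function with range (t -> e); hence morra is the functor — type ((s -> t) -> (t -> e)).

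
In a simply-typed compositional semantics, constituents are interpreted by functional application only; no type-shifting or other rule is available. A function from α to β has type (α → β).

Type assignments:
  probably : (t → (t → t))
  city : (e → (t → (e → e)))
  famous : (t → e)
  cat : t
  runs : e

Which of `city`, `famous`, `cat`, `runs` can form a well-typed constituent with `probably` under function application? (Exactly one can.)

cat

city : (e → (t → (e → e))) — probably needs t; city needs e; neither fits.
famous : (t → e) — probably needs t; famous needs t; neither fits.
cat — combines: probably : (t → (t → t)) takes cat : t as argument, giving (t → t).
runs : e — probably needs t; runs needs nothing (atomic); neither fits.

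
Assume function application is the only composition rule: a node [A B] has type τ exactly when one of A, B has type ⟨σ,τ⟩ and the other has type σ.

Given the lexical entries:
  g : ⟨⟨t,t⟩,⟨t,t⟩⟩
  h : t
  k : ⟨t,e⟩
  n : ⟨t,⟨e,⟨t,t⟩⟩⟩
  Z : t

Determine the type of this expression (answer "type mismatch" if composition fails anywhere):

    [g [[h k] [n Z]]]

[h k]: ⟨t,e⟩ applied to t yields e.
[n Z]: ⟨t,⟨e,⟨t,t⟩⟩⟩ applied to t yields ⟨e,⟨t,t⟩⟩.
[[h k] [n Z]]: ⟨e,⟨t,t⟩⟩ applied to e yields ⟨t,t⟩.
[g [[h k] [n Z]]]: ⟨⟨t,t⟩,⟨t,t⟩⟩ applied to ⟨t,t⟩ yields ⟨t,t⟩.

⟨t,t⟩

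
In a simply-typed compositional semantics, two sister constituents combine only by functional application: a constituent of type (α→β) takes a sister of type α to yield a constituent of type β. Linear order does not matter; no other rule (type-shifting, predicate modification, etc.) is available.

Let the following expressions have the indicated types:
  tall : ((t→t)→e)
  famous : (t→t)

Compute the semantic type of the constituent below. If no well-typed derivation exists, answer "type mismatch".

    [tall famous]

e

[tall famous]: functor tall : ((t→t)→e), argument famous : (t→t); result e.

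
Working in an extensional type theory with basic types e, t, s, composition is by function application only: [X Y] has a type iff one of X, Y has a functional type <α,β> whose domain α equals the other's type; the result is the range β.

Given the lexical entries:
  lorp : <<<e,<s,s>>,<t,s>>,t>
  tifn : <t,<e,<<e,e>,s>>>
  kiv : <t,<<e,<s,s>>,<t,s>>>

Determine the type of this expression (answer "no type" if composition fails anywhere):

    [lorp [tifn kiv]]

At [tifn kiv]: neither <t,<e,<<e,e>,s>>> nor <t,<<e,<s,s>>,<t,s>>> can take the other as argument; the node is ill-typed.

no type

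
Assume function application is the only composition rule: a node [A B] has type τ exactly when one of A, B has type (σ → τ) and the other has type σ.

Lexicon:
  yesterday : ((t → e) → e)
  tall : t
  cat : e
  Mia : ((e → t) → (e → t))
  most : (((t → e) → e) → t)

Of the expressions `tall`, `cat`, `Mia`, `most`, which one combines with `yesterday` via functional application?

tall : t — does not combine with yesterday.
cat : e — does not combine with yesterday.
Mia : ((e → t) → (e → t)) — does not combine with yesterday.
most — combines: most : (((t → e) → e) → t) takes yesterday : ((t → e) → e) as argument, giving t.

most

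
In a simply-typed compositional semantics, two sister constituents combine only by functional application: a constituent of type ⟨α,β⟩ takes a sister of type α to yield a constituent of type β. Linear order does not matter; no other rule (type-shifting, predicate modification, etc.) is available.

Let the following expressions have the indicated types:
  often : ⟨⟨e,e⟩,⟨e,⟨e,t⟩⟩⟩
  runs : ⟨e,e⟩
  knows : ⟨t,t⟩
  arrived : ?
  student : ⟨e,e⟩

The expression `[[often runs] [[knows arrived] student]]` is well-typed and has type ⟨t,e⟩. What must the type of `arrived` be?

⟨⟨t,t⟩,⟨⟨e,e⟩,⟨⟨e,⟨e,t⟩⟩,⟨t,e⟩⟩⟩⟩

At [[often runs] [[knows arrived] student]] (required: ⟨t,e⟩): [often runs] is ⟨e,⟨e,t⟩⟩, which is not a function with range ⟨t,e⟩; hence [[knows arrived] student] is the functor — type ⟨⟨e,⟨e,t⟩⟩,⟨t,e⟩⟩.
At [[knows arrived] student] (required: ⟨⟨e,⟨e,t⟩⟩,⟨t,e⟩⟩): student is ⟨e,e⟩, which is not a function with range ⟨⟨e,⟨e,t⟩⟩,⟨t,e⟩⟩; hence [knows arrived] is the functor — type ⟨⟨e,e⟩,⟨⟨e,⟨e,t⟩⟩,⟨t,e⟩⟩⟩.
At [knows arrived] (required: ⟨⟨e,e⟩,⟨⟨e,⟨e,t⟩⟩,⟨t,e⟩⟩⟩): knows is ⟨t,t⟩, which is not a function with range ⟨⟨e,e⟩,⟨⟨e,⟨e,t⟩⟩,⟨t,e⟩⟩⟩; hence arrived is the functor — type ⟨⟨t,t⟩,⟨⟨e,e⟩,⟨⟨e,⟨e,t⟩⟩,⟨t,e⟩⟩⟩⟩.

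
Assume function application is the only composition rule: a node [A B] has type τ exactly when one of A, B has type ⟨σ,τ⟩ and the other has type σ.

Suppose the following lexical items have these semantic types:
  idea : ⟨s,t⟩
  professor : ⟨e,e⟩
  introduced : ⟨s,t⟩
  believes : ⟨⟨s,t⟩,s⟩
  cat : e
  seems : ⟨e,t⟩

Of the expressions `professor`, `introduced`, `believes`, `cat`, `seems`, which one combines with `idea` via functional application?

professor : ⟨e,e⟩ — neither side's domain matches the other.
introduced : ⟨s,t⟩ — neither side's domain matches the other.
believes — combines: believes : ⟨⟨s,t⟩,s⟩ takes idea : ⟨s,t⟩ as argument, giving s.
cat : e — neither side's domain matches the other.
seems : ⟨e,t⟩ — neither side's domain matches the other.

believes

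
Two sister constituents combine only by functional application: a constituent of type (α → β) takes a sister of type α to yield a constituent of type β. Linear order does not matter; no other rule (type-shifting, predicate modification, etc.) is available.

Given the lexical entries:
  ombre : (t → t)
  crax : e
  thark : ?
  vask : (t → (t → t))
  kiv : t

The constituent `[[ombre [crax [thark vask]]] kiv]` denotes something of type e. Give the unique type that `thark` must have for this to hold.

For [[ombre [crax [thark vask]]] kiv] to have type e with kiv of type t, [ombre [crax [thark vask]]] must be the function: [ombre [crax [thark vask]]] : (t → e).
For [ombre [crax [thark vask]]] to have type (t → e) with ombre of type (t → t), [crax [thark vask]] must be the function: [crax [thark vask]] : ((t → t) → (t → e)).
For [crax [thark vask]] to have type ((t → t) → (t → e)) with crax of type e, [thark vask] must be the function: [thark vask] : (e → ((t → t) → (t → e))).
For [thark vask] to have type (e → ((t → t) → (t → e))) with vask of type (t → (t → t)), thark must be the function: thark : ((t → (t → t)) → (e → ((t → t) → (t → e)))).

((t → (t → t)) → (e → ((t → t) → (t → e))))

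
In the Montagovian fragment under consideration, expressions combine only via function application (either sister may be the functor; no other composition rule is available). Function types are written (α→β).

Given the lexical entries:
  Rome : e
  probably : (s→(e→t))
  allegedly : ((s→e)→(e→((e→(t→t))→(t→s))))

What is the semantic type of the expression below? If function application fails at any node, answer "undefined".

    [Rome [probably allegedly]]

undefined

[probably allegedly]: (s→(e→t)) with ((s→e)→(e→((e→(t→t))→(t→s)))) — neither is a function whose domain matches the other; composition fails here.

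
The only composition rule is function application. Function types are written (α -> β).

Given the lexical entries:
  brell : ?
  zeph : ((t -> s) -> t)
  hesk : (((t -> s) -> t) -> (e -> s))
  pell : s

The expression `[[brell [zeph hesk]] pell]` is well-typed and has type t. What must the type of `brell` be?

((e -> s) -> (s -> t))

[[brell [zeph hesk]] pell] is required to be t. pell : s cannot yield t as functor, so [brell [zeph hesk]] : (s -> t).
[brell [zeph hesk]] is required to be (s -> t). [zeph hesk] : (e -> s) cannot yield (s -> t) as functor, so brell : ((e -> s) -> (s -> t)).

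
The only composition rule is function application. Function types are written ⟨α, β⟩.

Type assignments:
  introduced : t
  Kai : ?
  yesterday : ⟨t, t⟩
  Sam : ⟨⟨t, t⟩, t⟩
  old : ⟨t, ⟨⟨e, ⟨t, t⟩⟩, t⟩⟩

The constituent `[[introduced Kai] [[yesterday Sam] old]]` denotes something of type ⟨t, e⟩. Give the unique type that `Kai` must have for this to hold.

⟨t, ⟨⟨⟨e, ⟨t, t⟩⟩, t⟩, ⟨t, e⟩⟩⟩

For [[introduced Kai] [[yesterday Sam] old]] to have type ⟨t, e⟩ with [[yesterday Sam] old] of type ⟨⟨e, ⟨t, t⟩⟩, t⟩, [introduced Kai] must be the function: [introduced Kai] : ⟨⟨⟨e, ⟨t, t⟩⟩, t⟩, ⟨t, e⟩⟩.
For [introduced Kai] to have type ⟨⟨⟨e, ⟨t, t⟩⟩, t⟩, ⟨t, e⟩⟩ with introduced of type t, Kai must be the function: Kai : ⟨t, ⟨⟨⟨e, ⟨t, t⟩⟩, t⟩, ⟨t, e⟩⟩⟩.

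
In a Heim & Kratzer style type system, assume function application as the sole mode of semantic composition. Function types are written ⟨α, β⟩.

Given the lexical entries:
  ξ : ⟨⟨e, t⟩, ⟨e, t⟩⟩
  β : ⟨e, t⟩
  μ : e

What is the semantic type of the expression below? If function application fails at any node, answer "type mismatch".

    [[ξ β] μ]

[ξ β]: ξ is ⟨⟨e, t⟩, ⟨e, t⟩⟩, β is ⟨e, t⟩; result ⟨e, t⟩.
[[ξ β] μ]: [ξ β] is ⟨e, t⟩, μ is e; result t.

t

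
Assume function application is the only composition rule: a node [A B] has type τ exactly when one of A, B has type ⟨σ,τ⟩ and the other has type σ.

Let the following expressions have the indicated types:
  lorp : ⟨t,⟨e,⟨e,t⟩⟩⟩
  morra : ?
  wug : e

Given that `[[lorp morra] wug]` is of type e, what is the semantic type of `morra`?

⟨⟨t,⟨e,⟨e,t⟩⟩⟩,⟨e,e⟩⟩

[[lorp morra] wug] is required to be e. wug : e cannot yield e as functor, so [lorp morra] : ⟨e,e⟩.
[lorp morra] is required to be ⟨e,e⟩. lorp : ⟨t,⟨e,⟨e,t⟩⟩⟩ cannot yield ⟨e,e⟩ as functor, so morra : ⟨⟨t,⟨e,⟨e,t⟩⟩⟩,⟨e,e⟩⟩.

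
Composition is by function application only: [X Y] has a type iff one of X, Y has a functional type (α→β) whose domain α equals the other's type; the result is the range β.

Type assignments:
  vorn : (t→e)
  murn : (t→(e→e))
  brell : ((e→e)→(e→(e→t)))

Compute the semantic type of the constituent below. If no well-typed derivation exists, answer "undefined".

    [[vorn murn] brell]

undefined

[vorn murn]: (t→e) and (t→(e→e)) cannot combine by function application — type clash.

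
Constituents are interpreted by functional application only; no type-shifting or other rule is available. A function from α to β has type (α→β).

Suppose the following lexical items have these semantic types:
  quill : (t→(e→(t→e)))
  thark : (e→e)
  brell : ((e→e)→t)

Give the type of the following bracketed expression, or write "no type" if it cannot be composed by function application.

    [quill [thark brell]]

[thark brell]: brell is ((e→e)→t), thark is (e→e); result t.
[quill [thark brell]]: quill is (t→(e→(t→e))), [thark brell] is t; result (e→(t→e)).

(e→(t→e))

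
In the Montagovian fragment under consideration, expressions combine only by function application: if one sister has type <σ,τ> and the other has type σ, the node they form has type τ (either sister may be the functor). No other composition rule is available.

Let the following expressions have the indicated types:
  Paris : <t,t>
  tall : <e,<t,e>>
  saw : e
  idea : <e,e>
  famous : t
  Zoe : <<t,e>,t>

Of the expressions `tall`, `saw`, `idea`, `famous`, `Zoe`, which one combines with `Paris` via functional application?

tall : <e,<t,e>> — Paris needs t; tall needs e; neither fits.
saw : e — Paris needs t; saw needs nothing (atomic); neither fits.
idea : <e,e> — Paris needs t; idea needs e; neither fits.
famous — combines: Paris : <t,t> takes famous : t as argument, giving t.
Zoe : <<t,e>,t> — Paris needs t; Zoe needs <t,e>; neither fits.

famous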